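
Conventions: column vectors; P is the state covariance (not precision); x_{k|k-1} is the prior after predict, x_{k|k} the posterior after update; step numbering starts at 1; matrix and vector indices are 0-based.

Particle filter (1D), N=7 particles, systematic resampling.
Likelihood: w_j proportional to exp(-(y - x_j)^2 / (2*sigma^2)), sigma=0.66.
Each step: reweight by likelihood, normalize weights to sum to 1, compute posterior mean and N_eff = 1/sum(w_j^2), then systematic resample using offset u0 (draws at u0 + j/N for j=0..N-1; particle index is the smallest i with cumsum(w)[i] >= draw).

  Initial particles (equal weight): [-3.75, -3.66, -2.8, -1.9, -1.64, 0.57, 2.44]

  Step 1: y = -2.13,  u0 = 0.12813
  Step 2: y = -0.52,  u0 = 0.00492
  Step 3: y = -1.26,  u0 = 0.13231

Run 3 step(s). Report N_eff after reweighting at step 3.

N_eff = 6.0929

step 1: w=[0.0204, 0.0282, 0.2473, 0.3897, 0.3143, 0.0001, 0.0000]  mean=-2.1279  Neff=3.1945  idx=[2, 2, 3, 3, 4, 4, 4]
step 2: w=[0.0027, 0.0027, 0.1194, 0.1194, 0.2519, 0.2519, 0.2519]  mean=-1.7084  Neff=4.5685  idx=[1, 3, 4, 4, 5, 5, 6]
step 3: w=[0.0133, 0.1268, 0.1720, 0.1720, 0.1720, 0.1720, 0.1720]  mean=-1.6885  Neff=6.0929  idx=[1, 2, 3, 4, 5, 6, 6]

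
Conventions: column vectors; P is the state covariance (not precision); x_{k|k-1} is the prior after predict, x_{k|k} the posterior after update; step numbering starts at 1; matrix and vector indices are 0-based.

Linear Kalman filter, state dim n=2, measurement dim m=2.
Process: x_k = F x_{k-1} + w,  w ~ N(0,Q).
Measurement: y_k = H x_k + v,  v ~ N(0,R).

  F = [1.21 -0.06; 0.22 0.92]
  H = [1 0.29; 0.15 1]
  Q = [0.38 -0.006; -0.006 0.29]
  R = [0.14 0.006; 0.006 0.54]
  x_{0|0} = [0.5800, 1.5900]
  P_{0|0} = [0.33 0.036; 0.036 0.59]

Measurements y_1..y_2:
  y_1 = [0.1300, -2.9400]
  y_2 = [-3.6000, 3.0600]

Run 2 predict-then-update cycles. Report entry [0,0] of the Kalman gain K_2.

step 1: x^-=[0.6064, 1.5904]  P^-=[0.8600 0.0889; 0.0889 0.8199]  S=[1.1206 0.4655; 0.4655 1.4059]  K=[0.8420 -0.1238; 0.0525 0.5753]  nu=[-0.9376, -4.6214]  x^+=[0.3891, -1.1174]  P^+=[0.1412 -0.0830; -0.0830 0.3234]
step 2: x^-=[0.5379, -0.9424]  P^-=[0.5999 -0.0776; -0.0776 0.5370]  S=[0.7401 0.1708; 0.1708 1.0672]  K=[0.8073 -0.1175; -0.0083 0.4936]  nu=[-3.8646, 3.9217]  x^+=[-3.0431, 1.0253]  P^+=[0.1352 -0.0789; -0.0789 0.2783]

K[0,0] = 0.8073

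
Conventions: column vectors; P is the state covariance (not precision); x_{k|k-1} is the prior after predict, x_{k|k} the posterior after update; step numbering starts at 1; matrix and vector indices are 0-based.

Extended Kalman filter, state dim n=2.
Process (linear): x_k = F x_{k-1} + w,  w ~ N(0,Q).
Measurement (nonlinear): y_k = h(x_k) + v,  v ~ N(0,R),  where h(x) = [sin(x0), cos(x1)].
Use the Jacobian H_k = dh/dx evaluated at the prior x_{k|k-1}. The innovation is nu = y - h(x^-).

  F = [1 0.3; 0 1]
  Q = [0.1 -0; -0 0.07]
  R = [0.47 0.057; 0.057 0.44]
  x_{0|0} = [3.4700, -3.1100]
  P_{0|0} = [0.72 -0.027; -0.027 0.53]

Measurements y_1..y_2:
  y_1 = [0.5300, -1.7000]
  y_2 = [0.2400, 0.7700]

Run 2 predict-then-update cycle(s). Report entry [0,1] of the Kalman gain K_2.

K[0,1] = -0.0043

step 1: x^-=[2.5370, -3.1100]  P^-=[0.8515 0.1320; 0.1320 0.6000]  H_jac=[-0.8227 0.0000; 0.0000 0.0316]  S=[1.0464 0.0536; 0.0536 0.4406]  K=[-0.6742 0.0914; -0.1067 0.0560]  nu=[-0.0384, -0.7005]  x^+=[2.4989, -3.1451]  P^+=[0.3788 0.0570; 0.0570 0.5874]
step 2: x^-=[1.5553, -3.1451]  P^-=[0.5659 0.2333; 0.2333 0.6574]  H_jac=[0.0155 0.0000; 0.0000 -0.0035]  S=[0.4701 0.0570; 0.0570 0.4400]  K=[0.0192 -0.0043; 0.0084 -0.0064]  nu=[-0.7599, 1.7700]  x^+=[1.5331, -3.1628]  P^+=[0.5657 0.2332; 0.2332 0.6573]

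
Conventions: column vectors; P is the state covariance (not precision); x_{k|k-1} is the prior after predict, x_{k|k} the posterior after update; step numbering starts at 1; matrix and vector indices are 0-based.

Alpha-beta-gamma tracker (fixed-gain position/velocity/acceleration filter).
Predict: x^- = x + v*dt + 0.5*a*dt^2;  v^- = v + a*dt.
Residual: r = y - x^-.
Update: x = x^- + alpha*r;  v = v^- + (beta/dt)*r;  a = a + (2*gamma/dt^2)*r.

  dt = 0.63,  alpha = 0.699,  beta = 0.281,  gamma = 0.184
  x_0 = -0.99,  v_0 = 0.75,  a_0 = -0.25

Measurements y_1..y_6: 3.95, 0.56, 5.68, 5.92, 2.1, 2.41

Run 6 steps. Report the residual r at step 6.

resid = -0.9091

step 1: x_pred=-0.5671  r=4.5171  x^+=2.5903  v^+=2.6073  a^+=3.9382
step 2: x_pred=5.0145  r=-4.4545  x^+=1.9008  v^+=3.1015  a^+=-0.1919
step 3: x_pred=3.8167  r=1.8633  x^+=5.1191  v^+=3.8117  a^+=1.5357
step 4: x_pred=7.8253  r=-1.9053  x^+=6.4935  v^+=3.9294  a^+=-0.2308
step 5: x_pred=8.9232  r=-6.8232  x^+=4.1538  v^+=0.7406  a^+=-6.5572
step 6: x_pred=3.3191  r=-0.9091  x^+=2.6836  v^+=-3.7959  a^+=-7.4001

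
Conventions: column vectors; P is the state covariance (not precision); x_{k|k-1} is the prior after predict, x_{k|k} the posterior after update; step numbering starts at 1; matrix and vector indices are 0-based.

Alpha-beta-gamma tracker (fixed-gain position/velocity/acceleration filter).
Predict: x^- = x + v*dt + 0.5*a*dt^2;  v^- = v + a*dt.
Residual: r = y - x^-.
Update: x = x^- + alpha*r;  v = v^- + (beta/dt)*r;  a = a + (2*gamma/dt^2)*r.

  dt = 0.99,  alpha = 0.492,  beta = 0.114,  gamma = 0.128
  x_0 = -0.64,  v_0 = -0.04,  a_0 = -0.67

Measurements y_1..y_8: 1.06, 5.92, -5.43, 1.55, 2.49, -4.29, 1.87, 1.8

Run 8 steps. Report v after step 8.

v_post = -0.9247

step 1: x_pred=-1.0079  r=2.0679  x^+=0.0095  v^+=-0.4652  a^+=-0.1299
step 2: x_pred=-0.5147  r=6.4347  x^+=2.6512  v^+=0.1472  a^+=1.5509
step 3: x_pred=3.5569  r=-8.9869  x^+=-0.8646  v^+=0.6477  a^+=-0.7965
step 4: x_pred=-0.6137  r=2.1637  x^+=0.4508  v^+=0.1083  a^+=-0.2313
step 5: x_pred=0.4447  r=2.0453  x^+=1.4510  v^+=0.1148  a^+=0.3029
step 6: x_pred=1.7131  r=-6.0031  x^+=-1.2404  v^+=-0.2766  a^+=-1.2651
step 7: x_pred=-2.1342  r=4.0042  x^+=-0.1642  v^+=-1.0680  a^+=-0.2192
step 8: x_pred=-1.3289  r=3.1289  x^+=0.2105  v^+=-0.9247  a^+=0.5980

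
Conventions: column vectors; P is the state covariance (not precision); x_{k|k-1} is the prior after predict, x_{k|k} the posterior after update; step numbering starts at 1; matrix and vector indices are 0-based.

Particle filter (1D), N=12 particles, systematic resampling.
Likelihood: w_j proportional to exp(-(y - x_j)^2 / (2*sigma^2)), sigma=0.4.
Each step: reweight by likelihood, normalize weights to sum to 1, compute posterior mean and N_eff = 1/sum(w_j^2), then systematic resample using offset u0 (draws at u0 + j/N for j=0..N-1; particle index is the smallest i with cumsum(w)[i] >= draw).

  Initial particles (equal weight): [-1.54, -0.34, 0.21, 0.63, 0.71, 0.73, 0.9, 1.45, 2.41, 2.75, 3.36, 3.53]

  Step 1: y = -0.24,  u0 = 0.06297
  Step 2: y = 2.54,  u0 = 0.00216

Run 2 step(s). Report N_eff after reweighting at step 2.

step 1: w=[0.0029, 0.5605, 0.3071, 0.0543, 0.0345, 0.0306, 0.0100, 0.0001, 0.0000, 0.0000, 0.0000, 0.0000]  mean=-0.0405  Neff=2.4171  idx=[1, 1, 1, 1, 1, 1, 1, 2, 2, 2, 3, 5]
step 2: w=[0.0000, 0.0000, 0.0000, 0.0000, 0.0000, 0.0000, 0.0000, 0.0009, 0.0009, 0.0009, 0.2376, 0.7597]  mean=0.7048  Neff=1.5783  idx=[9, 10, 10, 11, 11, 11, 11, 11, 11, 11, 11, 11]

N_eff = 1.5783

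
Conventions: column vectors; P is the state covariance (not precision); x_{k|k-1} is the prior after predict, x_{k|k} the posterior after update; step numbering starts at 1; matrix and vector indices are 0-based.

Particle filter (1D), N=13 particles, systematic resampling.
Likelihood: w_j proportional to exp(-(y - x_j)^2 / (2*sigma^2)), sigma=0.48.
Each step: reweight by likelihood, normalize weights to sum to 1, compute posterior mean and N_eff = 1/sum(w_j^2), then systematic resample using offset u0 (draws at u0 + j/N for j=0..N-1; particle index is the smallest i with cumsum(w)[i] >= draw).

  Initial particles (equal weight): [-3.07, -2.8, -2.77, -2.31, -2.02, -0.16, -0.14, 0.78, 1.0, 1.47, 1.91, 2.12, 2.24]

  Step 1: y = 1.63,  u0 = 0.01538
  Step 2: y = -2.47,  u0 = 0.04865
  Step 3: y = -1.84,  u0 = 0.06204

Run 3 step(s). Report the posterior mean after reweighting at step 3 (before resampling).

post_mean = 0.7813

step 1: w=[0.0000, 0.0000, 0.0000, 0.0000, 0.0000, 0.0003, 0.0003, 0.0602, 0.1220, 0.2732, 0.2436, 0.1715, 0.1288]  mean=1.6880  Neff=5.0373  idx=[7, 8, 8, 9, 9, 9, 10, 10, 10, 11, 11, 11, 12]
step 2: w=[0.9251, 0.0374, 0.0374, 0.0000, 0.0000, 0.0000, 0.0000, 0.0000, 0.0000, 0.0000, 0.0000, 0.0000, 0.0000]  mean=0.7965  Neff=1.1646  idx=[0, 0, 0, 0, 0, 0, 0, 0, 0, 0, 0, 0, 2]
step 3: w=[0.0828, 0.0828, 0.0828, 0.0828, 0.0828, 0.0828, 0.0828, 0.0828, 0.0828, 0.0828, 0.0828, 0.0828, 0.0061]  mean=0.7813  Neff=12.1425  idx=[0, 1, 2, 3, 4, 5, 6, 7, 8, 9, 10, 10, 11]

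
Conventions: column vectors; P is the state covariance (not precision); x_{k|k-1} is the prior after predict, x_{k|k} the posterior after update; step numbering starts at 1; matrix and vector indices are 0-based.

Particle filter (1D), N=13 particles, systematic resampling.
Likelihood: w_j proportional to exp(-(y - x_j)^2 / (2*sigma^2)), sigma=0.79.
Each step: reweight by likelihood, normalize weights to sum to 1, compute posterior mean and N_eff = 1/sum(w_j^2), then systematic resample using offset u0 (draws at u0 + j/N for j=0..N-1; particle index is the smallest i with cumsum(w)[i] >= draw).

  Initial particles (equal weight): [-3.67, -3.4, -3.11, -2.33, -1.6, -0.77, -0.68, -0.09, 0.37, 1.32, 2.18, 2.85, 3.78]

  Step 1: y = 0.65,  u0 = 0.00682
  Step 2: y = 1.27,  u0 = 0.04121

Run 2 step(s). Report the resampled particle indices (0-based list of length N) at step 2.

step 1: w=[0.0000, 0.0000, 0.0000, 0.0003, 0.0059, 0.0682, 0.0831, 0.2212, 0.3221, 0.2394, 0.0526, 0.0071, 0.0001]  mean=0.4314  Neff=4.4568  idx=[5, 6, 7, 7, 7, 8, 8, 8, 8, 8, 9, 9, 9]
step 2: w=[0.0056, 0.0075, 0.0357, 0.0357, 0.0357, 0.0820, 0.0820, 0.0820, 0.0820, 0.0820, 0.1566, 0.1566, 0.1566]  mean=0.7530  Neff=8.9984  idx=[2, 4, 5, 6, 7, 8, 9, 10, 10, 11, 11, 12, 12]

resampled_idx = [2, 4, 5, 6, 7, 8, 9, 10, 10, 11, 11, 12, 12]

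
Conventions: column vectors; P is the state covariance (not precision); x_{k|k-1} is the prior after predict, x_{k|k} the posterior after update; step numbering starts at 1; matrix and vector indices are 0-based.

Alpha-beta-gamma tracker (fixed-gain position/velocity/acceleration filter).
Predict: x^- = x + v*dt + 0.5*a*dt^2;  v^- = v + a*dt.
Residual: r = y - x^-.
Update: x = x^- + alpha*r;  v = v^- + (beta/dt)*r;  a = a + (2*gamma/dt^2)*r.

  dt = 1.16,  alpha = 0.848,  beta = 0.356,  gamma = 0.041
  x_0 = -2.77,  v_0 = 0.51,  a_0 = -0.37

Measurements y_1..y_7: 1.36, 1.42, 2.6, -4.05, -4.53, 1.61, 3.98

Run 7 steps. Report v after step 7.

step 1: x_pred=-2.4273  r=3.7873  x^+=0.7843  v^+=1.2431  a^+=-0.1392
step 2: x_pred=2.1327  r=-0.7127  x^+=1.5283  v^+=0.8629  a^+=-0.1826
step 3: x_pred=2.4064  r=0.1936  x^+=2.5706  v^+=0.7105  a^+=-0.1708
step 4: x_pred=3.2798  r=-7.3298  x^+=-2.9359  v^+=-1.7372  a^+=-0.6175
step 5: x_pred=-5.3665  r=0.8365  x^+=-4.6571  v^+=-2.1968  a^+=-0.5665
step 6: x_pred=-7.5866  r=9.1966  x^+=0.2121  v^+=-0.0316  a^+=-0.0061
step 7: x_pred=0.1714  r=3.8086  x^+=3.4011  v^+=1.1302  a^+=0.2260

v_post = 1.1302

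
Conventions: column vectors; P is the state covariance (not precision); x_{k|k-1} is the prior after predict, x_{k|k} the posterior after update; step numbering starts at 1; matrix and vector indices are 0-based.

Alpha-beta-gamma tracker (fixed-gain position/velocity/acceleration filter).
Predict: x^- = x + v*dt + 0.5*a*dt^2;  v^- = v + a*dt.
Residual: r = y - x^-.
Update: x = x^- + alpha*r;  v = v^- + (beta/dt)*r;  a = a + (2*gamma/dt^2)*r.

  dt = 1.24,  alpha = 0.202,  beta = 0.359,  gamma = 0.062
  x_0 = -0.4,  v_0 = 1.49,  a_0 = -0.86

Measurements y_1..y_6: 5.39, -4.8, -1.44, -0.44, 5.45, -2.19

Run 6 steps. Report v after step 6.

v_post = 1.4305

step 1: x_pred=0.7864  r=4.6036  x^+=1.7164  v^+=1.7564  a^+=-0.4887
step 2: x_pred=3.5186  r=-8.3186  x^+=1.8382  v^+=-1.2580  a^+=-1.1596
step 3: x_pred=-0.6132  r=-0.8268  x^+=-0.7802  v^+=-2.9353  a^+=-1.2263
step 4: x_pred=-5.3627  r=4.9227  x^+=-4.3683  v^+=-3.0306  a^+=-0.8293
step 5: x_pred=-8.7639  r=14.2139  x^+=-5.8927  v^+=0.0562  a^+=0.3170
step 6: x_pred=-5.5793  r=3.3893  x^+=-4.8946  v^+=1.4305  a^+=0.5903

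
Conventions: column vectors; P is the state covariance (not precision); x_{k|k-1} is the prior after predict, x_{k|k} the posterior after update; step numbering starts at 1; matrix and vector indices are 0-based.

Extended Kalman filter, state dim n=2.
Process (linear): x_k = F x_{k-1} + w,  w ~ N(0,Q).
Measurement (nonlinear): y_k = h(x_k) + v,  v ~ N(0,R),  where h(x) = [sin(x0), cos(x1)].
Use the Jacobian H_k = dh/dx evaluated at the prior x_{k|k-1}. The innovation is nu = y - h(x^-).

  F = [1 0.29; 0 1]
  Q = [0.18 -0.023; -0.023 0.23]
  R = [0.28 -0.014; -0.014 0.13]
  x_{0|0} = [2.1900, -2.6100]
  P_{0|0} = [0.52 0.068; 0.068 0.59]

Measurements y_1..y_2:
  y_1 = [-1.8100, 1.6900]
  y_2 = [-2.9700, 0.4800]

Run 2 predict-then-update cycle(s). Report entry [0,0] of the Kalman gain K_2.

step 1: x^-=[1.4331, -2.6100]  P^-=[0.7891 0.2161; 0.2161 0.8200]  H_jac=[0.1373 0.0000; 0.0000 0.5069]  S=[0.2949 0.0010; 0.0010 0.3407]  K=[0.3662 0.3204; 0.0963 1.2197]  nu=[-2.8005, 2.5520]  x^+=[1.2253, 0.2330]  P^+=[0.7143 0.0721; 0.0721 0.3101]
step 2: x^-=[1.2928, 0.2330]  P^-=[0.9622 0.1390; 0.1390 0.5401]  H_jac=[0.2744 0.0000; 0.0000 -0.2309]  S=[0.3524 -0.0228; -0.0228 0.1588]  K=[0.7429 -0.0954; 0.0579 -0.7771]  nu=[-3.9316, -0.4930]  x^+=[-1.5810, 0.3884]  P^+=[0.7630 0.0988; 0.0988 0.4410]

K[0,0] = 0.7429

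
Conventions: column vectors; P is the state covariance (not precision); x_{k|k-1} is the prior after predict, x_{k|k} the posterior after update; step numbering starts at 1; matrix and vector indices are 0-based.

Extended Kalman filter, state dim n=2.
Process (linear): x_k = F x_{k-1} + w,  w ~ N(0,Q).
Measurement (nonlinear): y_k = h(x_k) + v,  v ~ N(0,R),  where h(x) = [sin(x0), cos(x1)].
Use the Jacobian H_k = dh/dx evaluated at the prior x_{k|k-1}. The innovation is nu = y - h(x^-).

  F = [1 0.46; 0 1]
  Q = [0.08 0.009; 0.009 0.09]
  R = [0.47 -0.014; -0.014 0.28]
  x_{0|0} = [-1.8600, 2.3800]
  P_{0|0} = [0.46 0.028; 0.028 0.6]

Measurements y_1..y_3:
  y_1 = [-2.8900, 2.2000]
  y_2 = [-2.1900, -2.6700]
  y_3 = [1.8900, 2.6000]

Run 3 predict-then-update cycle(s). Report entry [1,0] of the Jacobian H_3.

H_jac[1,0] = 0.0000

step 1: x^-=[-0.7652, 2.3800]  P^-=[0.6927 0.3130; 0.3130 0.6900]  H_jac=[0.7212 0.0000; 0.0000 -0.6901]  S=[0.8303 -0.1698; -0.1698 0.6086]  K=[0.5611 -0.1984; 0.1187 -0.7493]  nu=[-2.1973, 2.9237]  x^+=[-2.5782, -0.0715]  P^+=[0.3695 0.0919; 0.0919 0.3064]
step 2: x^-=[-2.6110, -0.0715]  P^-=[0.5989 0.2418; 0.2418 0.3964]  H_jac=[-0.8625 0.0000; 0.0000 0.0714]  S=[0.9155 -0.0289; -0.0289 0.2820]  K=[-0.5641 0.0034; -0.2254 0.0773]  nu=[-1.6840, -3.6674]  x^+=[-1.6737, 0.0246]  P^+=[0.3074 0.1241; 0.1241 0.3472]
step 3: x^-=[-1.6624, 0.0246]  P^-=[0.5751 0.2928; 0.2928 0.4372]  H_jac=[-0.0915 0.0000; 0.0000 -0.0246]  S=[0.4748 -0.0133; -0.0133 0.2803]  K=[-0.1117 -0.0310; -0.0576 -0.0411]  nu=[2.8858, 1.6003]  x^+=[-2.0343, -0.2073]  P^+=[0.5690 0.2895; 0.2895 0.4352]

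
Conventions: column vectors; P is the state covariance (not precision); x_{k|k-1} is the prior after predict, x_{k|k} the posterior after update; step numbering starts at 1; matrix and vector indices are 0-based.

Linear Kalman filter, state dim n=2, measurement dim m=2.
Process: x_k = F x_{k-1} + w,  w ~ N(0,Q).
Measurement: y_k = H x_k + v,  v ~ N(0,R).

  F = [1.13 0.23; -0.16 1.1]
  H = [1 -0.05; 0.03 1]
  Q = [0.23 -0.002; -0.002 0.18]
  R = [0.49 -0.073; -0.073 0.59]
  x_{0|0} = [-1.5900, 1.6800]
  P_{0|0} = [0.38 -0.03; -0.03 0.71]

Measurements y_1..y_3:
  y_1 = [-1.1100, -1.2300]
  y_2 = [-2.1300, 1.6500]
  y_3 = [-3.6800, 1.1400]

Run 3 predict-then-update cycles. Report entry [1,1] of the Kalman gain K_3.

K[1,1] = 0.4894

step 1: x^-=[-1.4103, 2.1024]  P^-=[0.7372 0.0727; 0.0727 1.0594]  S=[1.2226 -0.0312; -0.0312 1.6544]  K=[0.6018 0.0687; 0.0326 0.6423]  nu=[0.4054, -3.2901]  x^+=[-1.3923, 0.0025]  P^+=[0.2892 -0.0121; -0.0121 0.3769]
step 2: x^-=[-1.5728, 0.2255]  P^-=[0.6130 0.0265; 0.0265 0.6477]  S=[1.1020 -0.0605; -0.0605 1.2399]  K=[0.5586 0.0635; 0.0235 0.5242]  nu=[-0.5460, 1.4717]  x^+=[-1.7843, 0.9842]  P^+=[0.2685 -0.0114; -0.0114 0.3079]
step 3: x^-=[-1.7899, 1.3681]  P^-=[0.5832 0.0136; 0.0136 0.5635]  S=[1.0733 -0.0701; -0.0701 1.1548]  K=[0.5467 0.0601; 0.0184 0.4894]  nu=[-1.8217, -0.1744]  x^+=[-2.7963, 1.2492]  P^+=[0.2629 -0.0123; -0.0123 0.2878]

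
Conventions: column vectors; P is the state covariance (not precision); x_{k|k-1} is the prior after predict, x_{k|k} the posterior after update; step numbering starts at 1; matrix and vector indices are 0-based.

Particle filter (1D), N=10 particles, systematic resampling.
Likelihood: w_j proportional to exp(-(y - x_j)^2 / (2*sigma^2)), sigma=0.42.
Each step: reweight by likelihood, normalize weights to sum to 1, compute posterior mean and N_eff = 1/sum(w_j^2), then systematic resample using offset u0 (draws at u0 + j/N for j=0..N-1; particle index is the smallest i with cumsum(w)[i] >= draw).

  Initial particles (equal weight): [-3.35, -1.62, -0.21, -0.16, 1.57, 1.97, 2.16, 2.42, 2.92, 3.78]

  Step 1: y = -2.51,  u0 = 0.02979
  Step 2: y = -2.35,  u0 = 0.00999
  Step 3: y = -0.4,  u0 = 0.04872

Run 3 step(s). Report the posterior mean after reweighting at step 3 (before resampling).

step 1: w=[0.5610, 0.4390, 0.0000, 0.0000, 0.0000, 0.0000, 0.0000, 0.0000, 0.0000, 0.0000]  mean=-2.5905  Neff=1.9707  idx=[0, 0, 0, 0, 0, 0, 1, 1, 1, 1]
step 2: w=[0.0475, 0.0475, 0.0475, 0.0475, 0.0475, 0.0475, 0.1787, 0.1787, 0.1787, 0.1787]  mean=-2.1135  Neff=7.0784  idx=[0, 2, 4, 6, 6, 7, 7, 8, 8, 9]
step 3: w=[0.0000, 0.0000, 0.0000, 0.1429, 0.1429, 0.1429, 0.1429, 0.1429, 0.1429, 0.1429]  mean=-1.6200  Neff=7.0000  idx=[3, 4, 4, 5, 6, 6, 7, 8, 8, 9]

post_mean = -1.6200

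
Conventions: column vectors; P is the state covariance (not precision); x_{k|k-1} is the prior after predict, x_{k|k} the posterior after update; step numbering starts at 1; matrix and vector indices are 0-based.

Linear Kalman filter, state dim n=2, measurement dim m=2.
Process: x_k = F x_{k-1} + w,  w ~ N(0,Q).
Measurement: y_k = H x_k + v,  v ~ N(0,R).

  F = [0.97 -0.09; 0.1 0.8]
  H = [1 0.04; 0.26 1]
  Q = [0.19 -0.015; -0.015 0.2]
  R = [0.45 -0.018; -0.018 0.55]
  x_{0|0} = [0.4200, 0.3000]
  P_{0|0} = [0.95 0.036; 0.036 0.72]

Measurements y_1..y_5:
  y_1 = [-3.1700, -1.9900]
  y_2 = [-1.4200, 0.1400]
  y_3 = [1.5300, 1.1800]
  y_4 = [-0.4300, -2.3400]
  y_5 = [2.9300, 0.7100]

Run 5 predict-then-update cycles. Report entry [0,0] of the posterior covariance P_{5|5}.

step 1: x^-=[0.3804, 0.2820]  P^-=[1.0834 0.0529; 0.0529 0.6761]  S=[1.5387 0.3442; 0.3442 1.3268]  K=[0.6890 0.0734; -0.0683 0.5376]  nu=[-3.5617, -2.3709]  x^+=[-2.2479, -0.7494]  P^+=[0.3109 -0.0528; -0.0528 0.3107]
step 2: x^-=[-2.1130, -0.8243]  P^-=[0.4942 -0.0477; -0.0477 0.3935]  S=[0.9410 0.0780; 0.0780 0.9521]  K=[0.5197 0.0423; -0.0676 0.4058]  nu=[0.7260, 1.5137]  x^+=[-1.6718, -0.2592]  P^+=[0.2350 -0.0472; -0.0472 0.2367]
step 3: x^-=[-1.5983, -0.3745]  P^-=[0.4212 -0.0455; -0.0455 0.3463]  S=[0.8682 0.0594; 0.0594 0.9011]  K=[0.4804 0.0394; -0.0621 0.3753]  nu=[3.1433, 1.9701]  x^+=[-0.0106, 0.1696]  P^+=[0.2172 -0.0435; -0.0435 0.2188]
step 4: x^-=[-0.0255, 0.1346]  P^-=[0.4037 -0.0430; -0.0430 0.3353]  S=[0.8508 0.0569; 0.0569 0.8902]  K=[0.4699 0.0396; -0.0594 0.3678]  nu=[-0.4099, -2.4680]  x^+=[-0.3157, -0.7489]  P^+=[0.2124 -0.0419; -0.0419 0.2143]
step 5: x^-=[-0.2388, -0.6307]  P^-=[0.3989 -0.0420; -0.0420 0.3326]  S=[0.8461 0.0566; 0.0566 0.8877]  K=[0.4668 0.0398; -0.0584 0.3661]  nu=[3.1941, 1.4028]  x^+=[1.3080, -0.3037]  P^+=[0.2110 -0.0414; -0.0414 0.2131]

P_post[0,0] = 0.2110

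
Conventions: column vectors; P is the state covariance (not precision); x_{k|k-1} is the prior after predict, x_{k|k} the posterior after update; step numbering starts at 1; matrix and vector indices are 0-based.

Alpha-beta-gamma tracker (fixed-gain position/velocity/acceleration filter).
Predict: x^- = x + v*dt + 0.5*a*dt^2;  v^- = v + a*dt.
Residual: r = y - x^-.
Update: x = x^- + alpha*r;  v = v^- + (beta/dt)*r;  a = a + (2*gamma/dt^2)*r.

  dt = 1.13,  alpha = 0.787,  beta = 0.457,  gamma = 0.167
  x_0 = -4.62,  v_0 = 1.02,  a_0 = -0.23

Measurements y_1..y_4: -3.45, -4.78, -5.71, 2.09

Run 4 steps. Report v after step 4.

v_post = 1.5869

step 1: x_pred=-3.6142  r=0.1642  x^+=-3.4850  v^+=0.8265  a^+=-0.1870
step 2: x_pred=-2.6704  r=-2.1096  x^+=-4.3307  v^+=-0.2380  a^+=-0.7388
step 3: x_pred=-5.0713  r=-0.6387  x^+=-5.5740  v^+=-1.3312  a^+=-0.9059
step 4: x_pred=-7.6566  r=9.7466  x^+=0.0140  v^+=1.5869  a^+=1.6435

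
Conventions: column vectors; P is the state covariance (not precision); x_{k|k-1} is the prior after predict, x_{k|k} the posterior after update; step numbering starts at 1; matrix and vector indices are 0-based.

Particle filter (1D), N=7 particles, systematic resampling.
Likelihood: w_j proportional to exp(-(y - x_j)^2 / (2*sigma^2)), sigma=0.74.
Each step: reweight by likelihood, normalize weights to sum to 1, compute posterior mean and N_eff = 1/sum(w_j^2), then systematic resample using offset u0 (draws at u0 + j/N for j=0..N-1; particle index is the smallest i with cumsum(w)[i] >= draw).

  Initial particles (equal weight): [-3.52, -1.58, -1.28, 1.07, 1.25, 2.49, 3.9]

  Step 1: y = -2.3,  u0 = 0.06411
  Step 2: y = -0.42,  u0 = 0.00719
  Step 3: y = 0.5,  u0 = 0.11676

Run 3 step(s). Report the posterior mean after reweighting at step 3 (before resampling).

post_mean = -1.3750

step 1: w=[0.2028, 0.4918, 0.3053, 0.0000, 0.0000, 0.0000, 0.0000]  mean=-1.8818  Neff=2.6579  idx=[0, 1, 1, 1, 1, 2, 2]
step 2: w=[0.0001, 0.1337, 0.1337, 0.1337, 0.1337, 0.2325, 0.2325]  mean=-1.4406  Neff=5.5660  idx=[1, 2, 3, 4, 5, 5, 6]
step 3: w=[0.0791, 0.0791, 0.0791, 0.0791, 0.2278, 0.2278, 0.2278]  mean=-1.3750  Neff=5.5325  idx=[1, 3, 4, 5, 5, 6, 6]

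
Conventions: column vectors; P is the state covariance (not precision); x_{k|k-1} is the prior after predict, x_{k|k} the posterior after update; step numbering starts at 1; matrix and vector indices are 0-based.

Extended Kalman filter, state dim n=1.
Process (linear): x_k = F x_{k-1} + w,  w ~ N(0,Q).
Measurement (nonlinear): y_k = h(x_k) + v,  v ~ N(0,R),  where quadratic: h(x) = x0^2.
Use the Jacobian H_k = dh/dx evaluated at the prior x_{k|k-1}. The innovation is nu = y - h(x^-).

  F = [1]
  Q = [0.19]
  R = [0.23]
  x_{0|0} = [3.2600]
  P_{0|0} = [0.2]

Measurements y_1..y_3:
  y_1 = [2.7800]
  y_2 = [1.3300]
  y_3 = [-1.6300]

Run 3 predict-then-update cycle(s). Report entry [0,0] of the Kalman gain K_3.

K[0,0] = 0.3114

step 1: x^-=[3.2600]  P^-=[0.3900]  H_jac=[6.5200]  S=[16.8091]  K=[0.1513]  nu=[-7.8476]  x^+=[2.0728]  P^+=[0.0053]
step 2: x^-=[2.0728]  P^-=[0.1953]  H_jac=[4.1457]  S=[3.5872]  K=[0.2257]  nu=[-2.9667]  x^+=[1.4031]  P^+=[0.0125]
step 3: x^-=[1.4031]  P^-=[0.2025]  H_jac=[2.8062]  S=[1.8249]  K=[0.3114]  nu=[-3.5988]  x^+=[0.2823]  P^+=[0.0255]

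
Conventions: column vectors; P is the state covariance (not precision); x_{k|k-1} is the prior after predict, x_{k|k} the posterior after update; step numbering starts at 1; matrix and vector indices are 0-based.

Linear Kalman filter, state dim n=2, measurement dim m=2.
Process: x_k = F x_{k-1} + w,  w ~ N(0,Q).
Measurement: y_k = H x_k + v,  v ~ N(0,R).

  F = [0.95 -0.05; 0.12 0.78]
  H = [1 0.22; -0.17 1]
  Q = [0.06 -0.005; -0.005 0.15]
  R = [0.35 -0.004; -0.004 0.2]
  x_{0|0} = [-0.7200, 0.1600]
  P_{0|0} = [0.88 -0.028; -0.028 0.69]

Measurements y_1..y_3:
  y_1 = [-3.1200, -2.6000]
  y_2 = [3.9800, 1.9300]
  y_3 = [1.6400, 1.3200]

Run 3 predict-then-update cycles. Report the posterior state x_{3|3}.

x_post = [0.8696, 1.0572]

step 1: x^-=[-0.6920, 0.0384]  P^-=[0.8586 0.0478; 0.0478 0.5772]  S=[1.2576 0.0231; 0.0231 0.7858]  K=[0.6938 -0.1453; 0.1258 0.7206]  nu=[-2.4364, -2.7560]  x^+=[-1.9820, -2.2540]  P^+=[0.2414 0.0092; 0.0092 0.1452]
step 2: x^-=[-1.7702, -1.9959]  P^-=[0.2773 0.0236; 0.0236 0.2435]  S=[0.6495 0.0252; 0.0252 0.4435]  K=[0.4380 -0.0779; 0.0981 0.5345]  nu=[6.1893, 3.6250]  x^+=[0.6583, 0.5489]  P^+=[0.1517 0.0085; 0.0085 0.1079]
step 3: x^-=[0.5980, 0.5072]  P^-=[0.1964 0.0143; 0.0143 0.2194]  S=[0.5633 0.0247; 0.0247 0.4203]  K=[0.3572 -0.0664; 0.0887 0.5112]  nu=[0.9304, 0.9145]  x^+=[0.8696, 1.0572]  P^+=[0.1239 0.0064; 0.0064 0.1030]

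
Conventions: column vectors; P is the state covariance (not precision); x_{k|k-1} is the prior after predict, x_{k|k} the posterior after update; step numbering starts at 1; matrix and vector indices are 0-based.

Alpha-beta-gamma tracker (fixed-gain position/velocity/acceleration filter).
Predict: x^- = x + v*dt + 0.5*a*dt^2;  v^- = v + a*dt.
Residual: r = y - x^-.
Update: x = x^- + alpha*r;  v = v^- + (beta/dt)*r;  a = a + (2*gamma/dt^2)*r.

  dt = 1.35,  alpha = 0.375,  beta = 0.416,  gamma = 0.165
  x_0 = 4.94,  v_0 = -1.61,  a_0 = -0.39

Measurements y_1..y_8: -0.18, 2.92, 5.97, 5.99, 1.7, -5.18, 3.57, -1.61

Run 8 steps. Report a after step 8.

step 1: x_pred=2.4111  r=-2.5911  x^+=1.4394  v^+=-2.9349  a^+=-0.8592
step 2: x_pred=-3.3057  r=6.2257  x^+=-0.9710  v^+=-2.1764  a^+=0.2681
step 3: x_pred=-3.6649  r=9.6349  x^+=-0.0518  v^+=1.1545  a^+=2.0127
step 4: x_pred=3.3409  r=2.6491  x^+=4.3343  v^+=4.6880  a^+=2.4924
step 5: x_pred=12.9342  r=-11.2342  x^+=8.7214  v^+=4.5909  a^+=0.4582
step 6: x_pred=15.3366  r=-20.5166  x^+=7.6429  v^+=-1.1127  a^+=-3.2567
step 7: x_pred=3.1730  r=0.3970  x^+=3.3219  v^+=-5.3870  a^+=-3.1849
step 8: x_pred=-6.8528  r=5.2428  x^+=-4.8867  v^+=-8.0710  a^+=-2.2356

a_post = -2.2356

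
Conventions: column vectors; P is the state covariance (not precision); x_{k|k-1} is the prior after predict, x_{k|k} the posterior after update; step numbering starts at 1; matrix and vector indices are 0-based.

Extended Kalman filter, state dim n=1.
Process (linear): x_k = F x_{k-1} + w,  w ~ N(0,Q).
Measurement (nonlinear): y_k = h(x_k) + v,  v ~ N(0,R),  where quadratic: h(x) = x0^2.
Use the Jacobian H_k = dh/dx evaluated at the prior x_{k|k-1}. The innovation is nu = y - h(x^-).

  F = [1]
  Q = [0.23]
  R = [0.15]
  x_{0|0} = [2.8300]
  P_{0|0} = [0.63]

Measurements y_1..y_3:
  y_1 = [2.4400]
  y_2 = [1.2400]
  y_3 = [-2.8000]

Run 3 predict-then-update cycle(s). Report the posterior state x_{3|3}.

x_post = [-0.2954]

step 1: x^-=[2.8300]  P^-=[0.8600]  H_jac=[5.6600]  S=[27.7006]  K=[0.1757]  nu=[-5.5689]  x^+=[1.8514]  P^+=[0.0047]
step 2: x^-=[1.8514]  P^-=[0.2347]  H_jac=[3.7028]  S=[3.3674]  K=[0.2580]  nu=[-2.1878]  x^+=[1.2869]  P^+=[0.0105]
step 3: x^-=[1.2869]  P^-=[0.2405]  H_jac=[2.5738]  S=[1.7429]  K=[0.3551]  nu=[-4.4561]  x^+=[-0.2954]  P^+=[0.0207]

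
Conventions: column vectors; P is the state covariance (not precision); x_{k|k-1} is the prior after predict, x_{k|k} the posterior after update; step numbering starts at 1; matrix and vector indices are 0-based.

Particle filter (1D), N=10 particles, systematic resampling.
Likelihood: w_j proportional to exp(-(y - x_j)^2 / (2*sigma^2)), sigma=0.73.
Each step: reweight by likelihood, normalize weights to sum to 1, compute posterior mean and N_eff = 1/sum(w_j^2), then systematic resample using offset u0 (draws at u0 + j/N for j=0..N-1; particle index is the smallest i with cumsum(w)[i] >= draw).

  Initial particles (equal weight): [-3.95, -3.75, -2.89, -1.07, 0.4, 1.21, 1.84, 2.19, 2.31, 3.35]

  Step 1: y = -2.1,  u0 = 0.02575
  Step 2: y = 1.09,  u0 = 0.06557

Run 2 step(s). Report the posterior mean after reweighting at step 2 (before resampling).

step 1: w=[0.0385, 0.0742, 0.5317, 0.3529, 0.0027, 0.0000, 0.0000, 0.0000, 0.0000, 0.0000]  mean=-2.3433  Neff=2.4144  idx=[0, 2, 2, 2, 2, 2, 2, 3, 3, 3]
step 2: w=[0.0000, 0.0000, 0.0000, 0.0000, 0.0000, 0.0000, 0.0000, 0.3333, 0.3333, 0.3333]  mean=-1.0701  Neff=3.0003  idx=[7, 7, 7, 8, 8, 8, 8, 9, 9, 9]

post_mean = -1.0701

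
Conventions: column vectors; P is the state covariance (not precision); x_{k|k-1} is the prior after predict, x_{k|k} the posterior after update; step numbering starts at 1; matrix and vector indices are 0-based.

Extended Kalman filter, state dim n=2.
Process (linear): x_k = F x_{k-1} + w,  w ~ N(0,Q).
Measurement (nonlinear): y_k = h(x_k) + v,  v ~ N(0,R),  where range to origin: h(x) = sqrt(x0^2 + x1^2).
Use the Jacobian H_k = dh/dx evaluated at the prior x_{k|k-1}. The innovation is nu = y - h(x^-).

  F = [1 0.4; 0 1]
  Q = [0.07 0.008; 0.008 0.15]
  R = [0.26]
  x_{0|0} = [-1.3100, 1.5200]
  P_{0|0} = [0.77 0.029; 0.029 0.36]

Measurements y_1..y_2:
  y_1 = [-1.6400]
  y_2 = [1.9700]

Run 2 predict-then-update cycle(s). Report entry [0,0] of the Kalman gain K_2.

step 1: x^-=[-0.7020, 1.5200]  P^-=[0.9208 0.1810; 0.1810 0.5100]  H_jac=[-0.4193 0.9079]  S=[0.7044]  K=[-0.3148; 0.5495]  nu=[-3.3143]  x^+=[0.3414, -0.3014]  P^+=[0.8510 0.3029; 0.3029 0.2973]
step 2: x^-=[0.2208, -0.3014]  P^-=[1.2108 0.4298; 0.4298 0.4473]  H_jac=[0.5910 -0.8066]  S=[0.5642]  K=[0.6540; -0.1892]  nu=[1.5964]  x^+=[1.2648, -0.6035]  P^+=[0.9695 0.4996; 0.4996 0.4271]

K[0,0] = 0.6540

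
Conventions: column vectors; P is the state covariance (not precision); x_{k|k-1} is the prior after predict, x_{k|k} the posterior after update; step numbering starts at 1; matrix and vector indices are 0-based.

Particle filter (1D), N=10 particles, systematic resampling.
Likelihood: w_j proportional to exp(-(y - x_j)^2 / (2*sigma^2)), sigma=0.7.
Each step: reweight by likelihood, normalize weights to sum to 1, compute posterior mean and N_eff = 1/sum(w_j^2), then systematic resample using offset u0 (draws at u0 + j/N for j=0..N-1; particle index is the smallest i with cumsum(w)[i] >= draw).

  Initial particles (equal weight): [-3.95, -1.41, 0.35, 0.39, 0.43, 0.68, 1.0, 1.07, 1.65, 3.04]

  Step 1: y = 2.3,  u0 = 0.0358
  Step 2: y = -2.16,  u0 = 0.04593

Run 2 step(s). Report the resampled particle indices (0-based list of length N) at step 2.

step 1: w=[0.0000, 0.0000, 0.0118, 0.0138, 0.0161, 0.0391, 0.1016, 0.1217, 0.3702, 0.3258]  mean=1.8761  Neff=3.6976  idx=[4, 6, 7, 8, 8, 8, 8, 9, 9, 9]
step 2: w=[0.9443, 0.0333, 0.0211, 0.0003, 0.0003, 0.0003, 0.0003, 0.0000, 0.0000, 0.0000]  mean=0.4641  Neff=1.1196  idx=[0, 0, 0, 0, 0, 0, 0, 0, 0, 1]

resampled_idx = [0, 0, 0, 0, 0, 0, 0, 0, 0, 1]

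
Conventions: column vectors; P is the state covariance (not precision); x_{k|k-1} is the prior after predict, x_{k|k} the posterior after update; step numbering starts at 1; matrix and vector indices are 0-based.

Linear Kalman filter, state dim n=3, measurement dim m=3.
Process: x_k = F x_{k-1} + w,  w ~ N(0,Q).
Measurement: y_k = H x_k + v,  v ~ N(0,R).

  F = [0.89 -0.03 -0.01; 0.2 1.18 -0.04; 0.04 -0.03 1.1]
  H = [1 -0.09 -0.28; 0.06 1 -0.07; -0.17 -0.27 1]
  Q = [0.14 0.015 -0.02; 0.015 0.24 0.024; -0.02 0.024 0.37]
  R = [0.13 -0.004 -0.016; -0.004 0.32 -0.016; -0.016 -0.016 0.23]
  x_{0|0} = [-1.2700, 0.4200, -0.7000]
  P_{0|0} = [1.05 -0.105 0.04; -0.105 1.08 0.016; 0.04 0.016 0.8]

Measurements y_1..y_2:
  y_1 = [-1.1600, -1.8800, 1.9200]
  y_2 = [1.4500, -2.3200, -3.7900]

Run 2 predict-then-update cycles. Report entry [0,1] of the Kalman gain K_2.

K[0,1] = 0.0989

step 1: x^-=[-1.1359, 0.2696, -0.8334]  P^-=[0.9777 0.0527 0.0511; 0.0527 1.7354 -0.0158; 0.0511 -0.0158 1.3434]  S=[1.1881 -0.0229 -0.4758; -0.0229 2.0736 -0.6108; -0.4758 -0.6108 1.7241]  K=[0.8961 0.1257 0.2168; -0.0712 0.8353 -0.0099; 0.0808 0.2062 0.8720]  nu=[-0.2332, -2.1398, 2.6331]  x^+=[-1.0430, -1.5271, 1.0024]  P^+=[0.1332 0.0297 0.0642; 0.0297 0.2704 0.0636; 0.0642 0.0636 0.2240]
step 2: x^-=[-0.8924, -2.0506, 1.1067]  P^-=[0.2431 0.0571 0.0424; 0.0571 0.6292 0.1034; 0.0424 0.1034 0.6429]  S=[0.3997 -0.0086 -0.1937; -0.0086 0.9452 -0.1355; -0.1937 -0.1355 0.8608]  K=[0.6364 0.0989 0.1421; -0.0554 0.6616 0.0033; -0.0100 0.1692 0.7305]  nu=[2.4678, -0.1383, -5.6021]  x^+=[-0.1317, -2.2971, -3.0335]  P^+=[0.0944 0.0242 0.0435; 0.0242 0.2141 0.0530; 0.0435 0.0530 0.1872]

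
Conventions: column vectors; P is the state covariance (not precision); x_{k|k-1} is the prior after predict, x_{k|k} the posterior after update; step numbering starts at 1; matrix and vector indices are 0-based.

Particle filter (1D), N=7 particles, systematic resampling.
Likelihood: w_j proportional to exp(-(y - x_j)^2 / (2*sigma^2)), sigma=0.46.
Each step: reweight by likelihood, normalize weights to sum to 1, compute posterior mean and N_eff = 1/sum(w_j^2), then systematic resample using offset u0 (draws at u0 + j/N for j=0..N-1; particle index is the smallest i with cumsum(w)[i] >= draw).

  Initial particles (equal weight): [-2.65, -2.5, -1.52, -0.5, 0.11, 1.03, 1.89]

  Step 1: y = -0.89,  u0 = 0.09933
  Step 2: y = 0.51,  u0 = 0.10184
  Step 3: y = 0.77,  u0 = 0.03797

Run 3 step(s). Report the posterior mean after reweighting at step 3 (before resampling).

post_mean = 0.0953

step 1: w=[0.0006, 0.0018, 0.3299, 0.5883, 0.0793, 0.0001, 0.0000]  mean=-0.7928  Neff=2.1685  idx=[2, 2, 3, 3, 3, 3, 4]
step 2: w=[0.0001, 0.0001, 0.0860, 0.0860, 0.0860, 0.0860, 0.6561]  mean=-0.0999  Neff=2.1741  idx=[3, 4, 6, 6, 6, 6, 6]
step 3: w=[0.0121, 0.0121, 0.1952, 0.1952, 0.1952, 0.1952, 0.1952]  mean=0.0953  Neff=5.2427  idx=[2, 2, 3, 4, 4, 5, 6]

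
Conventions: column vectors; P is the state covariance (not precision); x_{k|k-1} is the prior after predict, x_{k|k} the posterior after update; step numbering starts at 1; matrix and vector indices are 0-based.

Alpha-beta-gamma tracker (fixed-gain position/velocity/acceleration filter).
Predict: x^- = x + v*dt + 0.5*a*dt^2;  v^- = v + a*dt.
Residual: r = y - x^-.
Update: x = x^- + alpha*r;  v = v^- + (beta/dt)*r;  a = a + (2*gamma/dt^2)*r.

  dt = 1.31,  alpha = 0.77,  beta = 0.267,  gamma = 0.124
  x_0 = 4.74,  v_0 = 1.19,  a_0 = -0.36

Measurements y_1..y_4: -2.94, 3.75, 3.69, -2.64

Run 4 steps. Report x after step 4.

step 1: x_pred=5.9900  r=-8.9300  x^+=-0.8861  v^+=-1.1017  a^+=-1.6505
step 2: x_pred=-3.7455  r=7.4955  x^+=2.0260  v^+=-1.7361  a^+=-0.5673
step 3: x_pred=-0.7351  r=4.4251  x^+=2.6722  v^+=-1.5774  a^+=0.0722
step 4: x_pred=0.6678  r=-3.3078  x^+=-1.8792  v^+=-2.1570  a^+=-0.4058

x_post = -1.8792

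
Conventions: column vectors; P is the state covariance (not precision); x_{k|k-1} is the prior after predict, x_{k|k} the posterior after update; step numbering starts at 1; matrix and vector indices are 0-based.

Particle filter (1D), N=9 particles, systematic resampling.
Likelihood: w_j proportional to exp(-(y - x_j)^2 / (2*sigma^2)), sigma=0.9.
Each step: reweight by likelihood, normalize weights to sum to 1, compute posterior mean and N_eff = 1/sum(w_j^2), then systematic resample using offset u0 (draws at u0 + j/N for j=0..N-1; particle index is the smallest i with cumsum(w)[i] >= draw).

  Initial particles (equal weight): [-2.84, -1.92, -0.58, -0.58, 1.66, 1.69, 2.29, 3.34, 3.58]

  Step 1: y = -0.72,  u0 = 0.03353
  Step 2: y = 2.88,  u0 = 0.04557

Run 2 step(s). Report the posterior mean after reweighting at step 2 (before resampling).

step 1: w=[0.0248, 0.1637, 0.3934, 0.3934, 0.0121, 0.0110, 0.0015, 0.0000, 0.0000]  mean=-0.7991  Neff=2.9652  idx=[1, 1, 2, 2, 2, 3, 3, 3, 3]
step 2: w=[0.0002, 0.0002, 0.1428, 0.1428, 0.1428, 0.1428, 0.1428, 0.1428, 0.1428]  mean=-0.5804  Neff=7.0043  idx=[2, 3, 3, 4, 5, 6, 6, 7, 8]

post_mean = -0.5804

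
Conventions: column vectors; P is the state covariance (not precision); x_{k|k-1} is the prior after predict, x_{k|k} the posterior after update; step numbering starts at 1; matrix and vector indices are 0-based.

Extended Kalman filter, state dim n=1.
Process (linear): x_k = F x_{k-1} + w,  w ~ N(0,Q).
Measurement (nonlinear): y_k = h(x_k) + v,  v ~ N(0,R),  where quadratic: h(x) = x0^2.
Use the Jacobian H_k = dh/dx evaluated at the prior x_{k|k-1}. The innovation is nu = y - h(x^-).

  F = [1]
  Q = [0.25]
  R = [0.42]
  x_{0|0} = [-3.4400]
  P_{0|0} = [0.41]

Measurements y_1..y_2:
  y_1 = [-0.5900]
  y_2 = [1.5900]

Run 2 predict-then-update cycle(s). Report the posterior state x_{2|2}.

x_post = [-1.3535]

step 1: x^-=[-3.4400]  P^-=[0.6600]  H_jac=[-6.8800]  S=[31.6607]  K=[-0.1434]  nu=[-12.4236]  x^+=[-1.6582]  P^+=[0.0088]
step 2: x^-=[-1.6582]  P^-=[0.2588]  H_jac=[-3.3164]  S=[3.2659]  K=[-0.2628]  nu=[-1.1596]  x^+=[-1.3535]  P^+=[0.0333]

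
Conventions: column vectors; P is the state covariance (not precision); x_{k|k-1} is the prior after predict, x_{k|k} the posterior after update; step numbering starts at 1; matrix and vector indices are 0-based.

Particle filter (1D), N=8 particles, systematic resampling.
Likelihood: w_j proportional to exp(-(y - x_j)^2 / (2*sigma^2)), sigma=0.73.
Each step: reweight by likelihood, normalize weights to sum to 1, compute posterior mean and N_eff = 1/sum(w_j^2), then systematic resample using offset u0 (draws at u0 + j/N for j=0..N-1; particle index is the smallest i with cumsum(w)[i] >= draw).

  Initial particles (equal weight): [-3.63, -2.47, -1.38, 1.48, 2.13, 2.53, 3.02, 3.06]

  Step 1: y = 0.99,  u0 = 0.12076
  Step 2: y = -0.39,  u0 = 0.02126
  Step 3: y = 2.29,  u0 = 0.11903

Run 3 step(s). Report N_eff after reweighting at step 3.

step 1: w=[0.0000, 0.0000, 0.0041, 0.6408, 0.2371, 0.0867, 0.0168, 0.0144]  mean=1.7620  Neff=2.1058  idx=[3, 3, 3, 3, 3, 4, 4, 7]
step 2: w=[0.1946, 0.1946, 0.1946, 0.1946, 0.1946, 0.0134, 0.0134, 0.0001]  mean=1.4975  Neff=5.2696  idx=[0, 0, 1, 2, 2, 3, 3, 4]
step 3: w=[0.1250, 0.1250, 0.1250, 0.1250, 0.1250, 0.1250, 0.1250, 0.1250]  mean=1.4800  Neff=8.0000  idx=[0, 1, 2, 3, 4, 5, 6, 7]

N_eff = 8.0000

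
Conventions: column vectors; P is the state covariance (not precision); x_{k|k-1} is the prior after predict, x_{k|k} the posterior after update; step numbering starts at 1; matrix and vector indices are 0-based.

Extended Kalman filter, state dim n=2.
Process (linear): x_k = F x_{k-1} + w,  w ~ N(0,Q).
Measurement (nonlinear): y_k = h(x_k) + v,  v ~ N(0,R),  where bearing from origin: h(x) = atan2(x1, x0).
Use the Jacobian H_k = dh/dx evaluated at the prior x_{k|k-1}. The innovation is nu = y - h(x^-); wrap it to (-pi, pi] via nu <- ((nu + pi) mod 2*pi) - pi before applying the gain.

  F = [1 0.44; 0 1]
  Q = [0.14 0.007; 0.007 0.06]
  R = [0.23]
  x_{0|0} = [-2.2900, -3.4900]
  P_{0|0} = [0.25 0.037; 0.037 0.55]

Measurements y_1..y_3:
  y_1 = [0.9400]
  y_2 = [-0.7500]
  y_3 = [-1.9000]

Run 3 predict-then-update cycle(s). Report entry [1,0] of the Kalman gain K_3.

step 1: x^-=[-3.8256, -3.4900]  P^-=[0.5290 0.2860; 0.2860 0.6100]  H_jac=[0.1301 -0.1427]  S=[0.2408]  K=[0.1165; -0.2069]  nu=[-2.9411]  x^+=[-4.1683, -2.8816]  P^+=[0.5258 0.2918; 0.2918 0.5997]
step 2: x^-=[-5.4362, -2.8816]  P^-=[1.0387 0.5627; 0.5627 0.6597]  H_jac=[0.0761 -0.1436]  S=[0.2373]  K=[-0.0073; -0.2187]  nu=[1.9042]  x^+=[-5.4501, -3.2981]  P^+=[1.0386 0.5623; 0.5623 0.6483]
step 3: x^-=[-6.9013, -3.2981]  P^-=[1.7990 0.8546; 0.8546 0.7083]  H_jac=[0.0564 -0.1180]  S=[0.2342]  K=[0.0026; -0.1511]  nu=[0.7958]  x^+=[-6.8992, -3.4183]  P^+=[1.7990 0.8547; 0.8547 0.7030]

K[1,0] = -0.1511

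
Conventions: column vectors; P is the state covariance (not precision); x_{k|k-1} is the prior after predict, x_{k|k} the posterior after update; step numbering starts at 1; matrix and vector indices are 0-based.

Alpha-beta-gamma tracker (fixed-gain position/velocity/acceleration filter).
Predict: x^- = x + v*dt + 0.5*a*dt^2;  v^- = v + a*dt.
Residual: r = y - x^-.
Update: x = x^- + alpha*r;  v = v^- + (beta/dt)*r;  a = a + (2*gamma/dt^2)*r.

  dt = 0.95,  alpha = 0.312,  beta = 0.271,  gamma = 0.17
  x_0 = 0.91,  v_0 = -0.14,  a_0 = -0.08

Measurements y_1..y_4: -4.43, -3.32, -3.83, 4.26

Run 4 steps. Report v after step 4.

v_post = -0.5872

step 1: x_pred=0.7409  r=-5.1709  x^+=-0.8724  v^+=-1.6911  a^+=-2.0280
step 2: x_pred=-3.3941  r=0.0741  x^+=-3.3710  v^+=-3.5966  a^+=-2.0001
step 3: x_pred=-7.6903  r=3.8603  x^+=-6.4859  v^+=-4.3955  a^+=-0.5458
step 4: x_pred=-10.9079  r=15.1679  x^+=-6.1755  v^+=-0.5872  a^+=5.1684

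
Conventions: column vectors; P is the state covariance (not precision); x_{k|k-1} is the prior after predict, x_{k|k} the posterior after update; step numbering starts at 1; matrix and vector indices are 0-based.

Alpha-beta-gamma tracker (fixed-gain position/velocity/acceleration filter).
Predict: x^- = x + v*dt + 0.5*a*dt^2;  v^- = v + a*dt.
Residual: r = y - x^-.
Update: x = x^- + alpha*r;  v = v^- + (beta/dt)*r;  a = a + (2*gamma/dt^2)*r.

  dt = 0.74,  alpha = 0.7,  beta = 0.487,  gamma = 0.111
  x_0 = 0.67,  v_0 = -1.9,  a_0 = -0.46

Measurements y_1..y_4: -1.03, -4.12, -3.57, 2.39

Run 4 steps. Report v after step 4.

v_post = 3.4777

step 1: x_pred=-0.8619  r=-0.1681  x^+=-0.9796  v^+=-2.3510  a^+=-0.5281
step 2: x_pred=-2.8639  r=-1.2561  x^+=-3.7432  v^+=-3.5684  a^+=-1.0373
step 3: x_pred=-6.6679  r=3.0979  x^+=-4.4994  v^+=-2.2974  a^+=0.2185
step 4: x_pred=-6.1396  r=8.5296  x^+=-0.1689  v^+=3.4777  a^+=3.6765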